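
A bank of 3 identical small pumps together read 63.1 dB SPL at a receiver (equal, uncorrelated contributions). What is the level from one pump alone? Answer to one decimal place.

3 equal incoherent sources add 10·log₁₀(3) = 4.77 dB over one source.
L_one = 63.1 − 4.77 = 58.3 dB SPL.

58.3 dB SPL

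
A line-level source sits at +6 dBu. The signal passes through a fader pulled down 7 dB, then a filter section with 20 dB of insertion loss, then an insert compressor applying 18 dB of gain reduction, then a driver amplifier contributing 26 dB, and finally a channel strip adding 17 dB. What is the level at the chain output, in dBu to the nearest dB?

+4 dBu

In dB, series stages simply add:
+6 − 7 − 20 − 18 + 26 + 17 = +4 dBu.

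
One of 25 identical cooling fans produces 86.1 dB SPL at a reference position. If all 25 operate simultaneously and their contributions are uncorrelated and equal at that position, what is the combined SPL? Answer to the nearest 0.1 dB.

25 equal incoherent sources raise the level by 10·log₁₀(25) = 13.98 dB.
L_total = 86.1 + 13.98 = 100.1 dB SPL.

100.1 dB SPL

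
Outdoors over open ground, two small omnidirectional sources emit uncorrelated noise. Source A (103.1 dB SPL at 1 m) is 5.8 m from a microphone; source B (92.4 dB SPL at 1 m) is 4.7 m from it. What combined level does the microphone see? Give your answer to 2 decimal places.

At the listener: L_A = 103.1 − 20·log₁₀(5.8) = 87.831 dB; L_B = 92.4 − 20·log₁₀(4.7) = 78.958 dB.
Combined: 10·log₁₀(10^(87.831/10)+10^(78.958/10)) = 88.36 dB SPL.

88.36 dB SPL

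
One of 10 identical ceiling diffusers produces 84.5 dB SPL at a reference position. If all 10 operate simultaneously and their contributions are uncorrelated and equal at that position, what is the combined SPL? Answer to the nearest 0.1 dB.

94.5 dB SPL

10 equal incoherent sources raise the level by 10·log₁₀(10) = 10.00 dB.
L_total = 84.5 + 10.00 = 94.5 dB SPL.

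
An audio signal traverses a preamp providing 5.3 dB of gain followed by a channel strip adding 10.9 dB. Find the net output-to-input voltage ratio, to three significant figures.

Net gain = 5.3 + 10.9 = 16.2 dB.
Voltage ratio = 10^(16.2/20) = 6.46.

6.46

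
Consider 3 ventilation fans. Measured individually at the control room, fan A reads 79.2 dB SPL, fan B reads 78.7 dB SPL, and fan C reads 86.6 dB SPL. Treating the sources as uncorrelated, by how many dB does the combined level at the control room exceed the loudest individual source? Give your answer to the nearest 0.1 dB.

1.3 dB

Add the sources as powers (linear), then convert back to dB:
L_total = 10·log₁₀(10^(79.2/10) + 10^(78.7/10) + 10^(86.6/10)) = 87.88 dB SPL.
Excess over the loudest (86.6 dB): 87.88 − 86.6 = 1.3 dB.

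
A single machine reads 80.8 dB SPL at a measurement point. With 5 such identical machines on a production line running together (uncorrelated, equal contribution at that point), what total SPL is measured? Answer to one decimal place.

87.8 dB SPL

5 equal incoherent sources raise the level by 10·log₁₀(5) = 6.99 dB.
L_total = 80.8 + 6.99 = 87.8 dB SPL.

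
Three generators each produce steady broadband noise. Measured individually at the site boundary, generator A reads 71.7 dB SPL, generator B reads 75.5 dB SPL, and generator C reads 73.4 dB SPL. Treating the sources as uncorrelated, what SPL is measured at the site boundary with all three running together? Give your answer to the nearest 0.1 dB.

Incoherent sources sum as intensities:
L_total = 10·log₁₀(10^(71.7/10) + 10^(75.5/10) + 10^(73.4/10)) = 10·log₁₀(72150000) = 78.6 dB SPL.

78.6 dB SPL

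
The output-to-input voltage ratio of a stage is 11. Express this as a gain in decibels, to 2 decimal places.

Voltage ratio → dB uses the 20·log₁₀ form:
20·log₁₀(11) = 20.83 dB.

20.83 dB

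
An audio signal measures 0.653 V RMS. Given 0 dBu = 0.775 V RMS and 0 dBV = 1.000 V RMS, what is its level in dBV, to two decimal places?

dBV = 20·log₁₀(V / 1.000 V).
20·log₁₀(0.653/1.000) = -3.70 dBV.

-3.70 dBV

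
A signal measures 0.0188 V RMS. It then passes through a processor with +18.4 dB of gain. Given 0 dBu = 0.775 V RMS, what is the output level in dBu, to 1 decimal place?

-13.9 dBu

Input level: 20·log₁₀(0.0188/0.775) = -32.30 dBu.
Output: -32.30 + 18.4 = -13.9 dBu.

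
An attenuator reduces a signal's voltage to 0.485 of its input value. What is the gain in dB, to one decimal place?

Voltage is an amplitude quantity, so gain = 20·log₁₀(V_out/V_in).
20·log₁₀(0.485) = -6.3 dB.

-6.3 dB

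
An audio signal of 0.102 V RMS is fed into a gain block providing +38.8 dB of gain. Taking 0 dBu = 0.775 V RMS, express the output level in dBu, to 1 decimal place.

+21.2 dBu

Input level: 20·log₁₀(0.102/0.775) = -17.61 dBu.
Output: -17.61 + 38.8 = +21.2 dBu.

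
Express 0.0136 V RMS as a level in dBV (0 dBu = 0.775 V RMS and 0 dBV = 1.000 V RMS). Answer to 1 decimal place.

dBV = 20·log₁₀(V / 1.000 V).
20·log₁₀(0.0136/1.000) = -37.3 dBV.

-37.3 dBV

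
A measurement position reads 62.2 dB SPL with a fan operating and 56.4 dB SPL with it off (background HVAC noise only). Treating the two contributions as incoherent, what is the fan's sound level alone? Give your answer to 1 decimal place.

60.9 dB SPL

Remove the background by subtracting linear intensities:
L_src = 10·log₁₀(10^(62.2/10) − 10^(56.4/10)) = 10·log₁₀(1223000) = 60.9 dB SPL.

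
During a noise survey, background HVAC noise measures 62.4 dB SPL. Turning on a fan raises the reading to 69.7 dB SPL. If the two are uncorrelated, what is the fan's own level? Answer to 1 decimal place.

68.8 dB SPL

Subtract intensities: L_src = 10·log₁₀(10^(L_total/10) − 10^(L_bg/10)).
L_src = 10·log₁₀(10^(69.7/10) − 10^(62.4/10)) = 10·log₁₀(7595000) = 68.8 dB SPL.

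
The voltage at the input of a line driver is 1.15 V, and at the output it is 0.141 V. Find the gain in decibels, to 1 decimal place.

Voltage ratio → dB uses the 20·log₁₀ form:
20·log₁₀(0.141/1.15) = 20·log₁₀(0.1226) = -18.2 dB.

-18.2 dB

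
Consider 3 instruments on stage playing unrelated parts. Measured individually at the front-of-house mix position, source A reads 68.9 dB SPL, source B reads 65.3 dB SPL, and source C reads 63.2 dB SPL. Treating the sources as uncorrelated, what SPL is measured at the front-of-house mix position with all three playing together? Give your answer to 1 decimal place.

71.2 dB SPL

Add the sources as powers (linear), then convert back to dB:
L_total = 10·log₁₀(10^(68.9/10) + 10^(65.3/10) + 10^(63.2/10)) = 10·log₁₀(13240000) = 71.2 dB SPL.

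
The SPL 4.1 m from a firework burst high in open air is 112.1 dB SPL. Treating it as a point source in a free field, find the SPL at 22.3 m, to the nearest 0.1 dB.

Inverse-square spreading gives ΔL = −20·log₁₀(d₂/d₁).
ΔL = −20·log₁₀(22.3/4.1) = -14.71 dB, so L₂ = 112.1 + (-14.71) = 97.4 dB SPL.

97.4 dB SPL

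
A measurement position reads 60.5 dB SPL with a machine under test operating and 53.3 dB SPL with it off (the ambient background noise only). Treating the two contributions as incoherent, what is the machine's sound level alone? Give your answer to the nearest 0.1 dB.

Background correction is a power subtraction:
L_src = 10·log₁₀(10^(60.5/10) − 10^(53.3/10)) = 10·log₁₀(908200) = 59.6 dB SPL.

59.6 dB SPL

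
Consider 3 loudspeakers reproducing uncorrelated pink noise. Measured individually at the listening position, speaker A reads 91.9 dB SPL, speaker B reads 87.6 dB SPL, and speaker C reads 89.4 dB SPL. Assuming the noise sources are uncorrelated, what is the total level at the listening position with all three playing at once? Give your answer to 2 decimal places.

94.76 dB SPL

Uncorrelated sources add in intensity (power), not in dB.
L_total = 10·log₁₀(10^(91.9/10) + 10^(87.6/10) + 10^(89.4/10)) = 10·log₁₀(2995000000) = 94.76 dB SPL.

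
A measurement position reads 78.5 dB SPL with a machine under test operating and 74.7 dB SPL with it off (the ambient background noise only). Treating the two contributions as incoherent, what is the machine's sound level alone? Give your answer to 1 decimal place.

76.2 dB SPL

Remove the background by subtracting linear intensities:
L_src = 10·log₁₀(10^(78.5/10) − 10^(74.7/10)) = 10·log₁₀(41280000) = 76.2 dB SPL.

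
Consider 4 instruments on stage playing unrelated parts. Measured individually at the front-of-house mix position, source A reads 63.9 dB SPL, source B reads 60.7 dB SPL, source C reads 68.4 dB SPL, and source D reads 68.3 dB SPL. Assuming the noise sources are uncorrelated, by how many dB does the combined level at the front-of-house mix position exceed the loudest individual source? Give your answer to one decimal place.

Uncorrelated sources add in intensity (power), not in dB.
L_total = 10·log₁₀(10^(63.9/10) + 10^(60.7/10) + 10^(68.4/10) + 10^(68.3/10)) = 72.38 dB SPL.
Excess over the loudest (68.4 dB): 72.38 − 68.4 = 4.0 dB.

4.0 dB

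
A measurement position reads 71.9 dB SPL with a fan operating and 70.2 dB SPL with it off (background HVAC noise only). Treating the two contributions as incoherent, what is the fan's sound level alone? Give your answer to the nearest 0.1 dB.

67.0 dB SPL

Background correction is a power subtraction:
L_src = 10·log₁₀(10^(71.9/10) − 10^(70.2/10)) = 10·log₁₀(5017000) = 67.0 dB SPL.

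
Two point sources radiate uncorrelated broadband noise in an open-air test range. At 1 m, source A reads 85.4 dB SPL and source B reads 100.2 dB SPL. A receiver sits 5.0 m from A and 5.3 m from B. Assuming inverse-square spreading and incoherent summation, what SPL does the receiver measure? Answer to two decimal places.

85.87 dB SPL

At the listener: L_A = 85.4 − 20·log₁₀(5.0) = 71.421 dB; L_B = 100.2 − 20·log₁₀(5.3) = 85.714 dB.
Combined: 10·log₁₀(10^(71.421/10)+10^(85.714/10)) = 85.87 dB SPL.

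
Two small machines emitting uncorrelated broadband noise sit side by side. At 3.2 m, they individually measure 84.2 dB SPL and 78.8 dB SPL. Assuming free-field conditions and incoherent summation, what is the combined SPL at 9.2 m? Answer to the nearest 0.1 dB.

76.1 dB SPL

Combined at 3.2 m: 10·log₁₀(10^(84.2/10)+10^(78.8/10)) = 85.30 dB SPL.
Then apply −20·log₁₀(9.2/3.2) = -9.17 dB → 76.1 dB SPL.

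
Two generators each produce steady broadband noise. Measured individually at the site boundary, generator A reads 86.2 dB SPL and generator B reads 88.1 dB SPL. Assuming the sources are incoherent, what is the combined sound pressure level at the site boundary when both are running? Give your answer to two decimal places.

Uncorrelated sources add in intensity (power), not in dB.
L_total = 10·log₁₀(10^(86.2/10) + 10^(88.1/10)) = 10·log₁₀(1063000000) = 90.26 dB SPL.

90.26 dB SPL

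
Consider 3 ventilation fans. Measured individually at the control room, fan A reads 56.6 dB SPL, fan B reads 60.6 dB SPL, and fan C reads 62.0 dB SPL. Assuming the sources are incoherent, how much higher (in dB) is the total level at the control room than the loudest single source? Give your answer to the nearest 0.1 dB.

Incoherent sources sum as intensities:
L_total = 10·log₁₀(10^(56.6/10) + 10^(60.6/10) + 10^(62.0/10)) = 65.04 dB SPL.
Excess over the loudest (62.0 dB): 65.04 − 62.0 = 3.0 dB.

3.0 dB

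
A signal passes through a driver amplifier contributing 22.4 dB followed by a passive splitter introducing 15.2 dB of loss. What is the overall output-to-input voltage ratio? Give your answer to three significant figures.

2.29

Net gain = 22.4 + (−15.2) = 7.2 dB.
Voltage ratio = 10^(7.2/20) = 2.29.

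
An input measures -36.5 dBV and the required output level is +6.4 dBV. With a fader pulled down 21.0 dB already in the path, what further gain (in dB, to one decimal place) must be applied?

The required make-up gain is the shortfall in the dB sum.
G = +6.4 − (-36.5) + 21.0 = 63.9 dB.

63.9 dB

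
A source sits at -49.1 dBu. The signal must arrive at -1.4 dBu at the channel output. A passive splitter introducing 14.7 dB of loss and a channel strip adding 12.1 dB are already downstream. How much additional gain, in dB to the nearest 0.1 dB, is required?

50.3 dB

The required make-up gain is the shortfall in the dB sum.
G = -1.4 − (-49.1) + 14.7 − 12.1 = 50.3 dB.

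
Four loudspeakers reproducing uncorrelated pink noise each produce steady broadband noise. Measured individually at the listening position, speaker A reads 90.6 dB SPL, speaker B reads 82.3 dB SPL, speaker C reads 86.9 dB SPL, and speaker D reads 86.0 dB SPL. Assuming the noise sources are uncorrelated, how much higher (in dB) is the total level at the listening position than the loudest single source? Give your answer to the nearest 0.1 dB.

Uncorrelated sources add in intensity (power), not in dB.
L_total = 10·log₁₀(10^(90.6/10) + 10^(82.3/10) + 10^(86.9/10) + 10^(86.0/10)) = 93.44 dB SPL.
Excess over the loudest (90.6 dB): 93.44 − 90.6 = 2.8 dB.

2.8 dB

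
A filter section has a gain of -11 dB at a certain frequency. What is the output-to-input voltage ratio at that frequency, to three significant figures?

Voltage ratio = 10^(dB/20).
10^(-11/20) = 10^(-0.5500) = 0.282.

0.282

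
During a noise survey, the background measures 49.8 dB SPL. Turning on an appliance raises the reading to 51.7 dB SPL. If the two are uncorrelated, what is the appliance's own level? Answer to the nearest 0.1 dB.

Remove the background by subtracting linear intensities:
L_src = 10·log₁₀(10^(51.7/10) − 10^(49.8/10)) = 10·log₁₀(52410) = 47.2 dB SPL.

47.2 dB SPL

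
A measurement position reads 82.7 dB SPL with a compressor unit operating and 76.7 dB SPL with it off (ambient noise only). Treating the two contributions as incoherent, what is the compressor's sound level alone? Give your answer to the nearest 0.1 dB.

Remove the background by subtracting linear intensities:
L_src = 10·log₁₀(10^(82.7/10) − 10^(76.7/10)) = 10·log₁₀(139400000) = 81.4 dB SPL.

81.4 dB SPL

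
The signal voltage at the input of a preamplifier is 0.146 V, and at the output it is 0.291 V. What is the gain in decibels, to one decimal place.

6.0 dB

For a voltage ratio, dB = 20·log₁₀(V₂/V₁).
20·log₁₀(0.291/0.146) = 20·log₁₀(1.993) = 6.0 dB.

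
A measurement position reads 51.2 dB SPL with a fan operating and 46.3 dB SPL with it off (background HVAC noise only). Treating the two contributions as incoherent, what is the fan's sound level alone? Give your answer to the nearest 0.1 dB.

Subtract intensities: L_src = 10·log₁₀(10^(L_total/10) − 10^(L_bg/10)).
L_src = 10·log₁₀(10^(51.2/10) − 10^(46.3/10)) = 10·log₁₀(89170) = 49.5 dB SPL.

49.5 dB SPL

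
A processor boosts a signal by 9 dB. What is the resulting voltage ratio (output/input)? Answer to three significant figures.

Voltage ratio = 10^(dB/20).
10^(9/20) = 10^(0.4500) = 2.82.

2.82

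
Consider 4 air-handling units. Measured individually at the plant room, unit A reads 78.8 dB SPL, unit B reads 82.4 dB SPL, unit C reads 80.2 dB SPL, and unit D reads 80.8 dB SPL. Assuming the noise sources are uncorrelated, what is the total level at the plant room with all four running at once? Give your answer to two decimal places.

86.76 dB SPL

Uncorrelated sources add in intensity (power), not in dB.
L_total = 10·log₁₀(10^(78.8/10) + 10^(82.4/10) + 10^(80.2/10) + 10^(80.8/10)) = 10·log₁₀(474600000) = 86.76 dB SPL.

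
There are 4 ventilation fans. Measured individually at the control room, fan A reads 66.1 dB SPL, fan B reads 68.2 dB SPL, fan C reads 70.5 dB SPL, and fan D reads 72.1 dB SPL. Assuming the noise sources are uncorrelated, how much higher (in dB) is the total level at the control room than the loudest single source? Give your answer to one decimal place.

3.7 dB

Uncorrelated sources add in intensity (power), not in dB.
L_total = 10·log₁₀(10^(66.1/10) + 10^(68.2/10) + 10^(70.5/10) + 10^(72.1/10)) = 75.81 dB SPL.
Excess over the loudest (72.1 dB): 75.81 − 72.1 = 3.7 dB.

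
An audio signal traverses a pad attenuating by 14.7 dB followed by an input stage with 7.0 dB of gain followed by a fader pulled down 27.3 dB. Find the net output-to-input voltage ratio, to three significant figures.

Net gain = (−14.7) + 7.0 + (−27.3) = -35.0 dB.
Voltage ratio = 10^(-35.0/20) = 0.0178.

0.0178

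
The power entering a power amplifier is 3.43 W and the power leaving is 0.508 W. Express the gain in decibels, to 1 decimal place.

-8.3 dB

Power ratio → dB uses the 10·log₁₀ form:
10·log₁₀(0.508/3.43) = 10·log₁₀(0.1481) = -8.3 dB.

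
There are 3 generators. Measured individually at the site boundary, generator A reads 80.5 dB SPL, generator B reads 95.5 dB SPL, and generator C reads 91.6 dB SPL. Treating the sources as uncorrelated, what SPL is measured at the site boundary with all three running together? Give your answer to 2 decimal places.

97.08 dB SPL

Add the sources as powers (linear), then convert back to dB:
L_total = 10·log₁₀(10^(80.5/10) + 10^(95.5/10) + 10^(91.6/10)) = 10·log₁₀(5106000000) = 97.08 dB SPL.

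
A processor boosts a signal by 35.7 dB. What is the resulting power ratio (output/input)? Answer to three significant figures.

3720

Power ratio = 10^(dB/10).
10^(35.7/10) = 10^(3.570) = 3720.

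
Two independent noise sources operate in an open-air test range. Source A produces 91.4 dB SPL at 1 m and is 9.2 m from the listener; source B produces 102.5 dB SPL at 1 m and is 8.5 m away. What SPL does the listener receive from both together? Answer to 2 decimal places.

84.19 dB SPL

At the listener: L_A = 91.4 − 20·log₁₀(9.2) = 72.124 dB; L_B = 102.5 − 20·log₁₀(8.5) = 83.912 dB.
Combined: 10·log₁₀(10^(72.124/10)+10^(83.912/10)) = 84.19 dB SPL.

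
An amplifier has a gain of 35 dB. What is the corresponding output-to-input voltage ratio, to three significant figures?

56.2

Voltage ratio = 10^(dB/20).
10^(35/20) = 10^(1.750) = 56.2.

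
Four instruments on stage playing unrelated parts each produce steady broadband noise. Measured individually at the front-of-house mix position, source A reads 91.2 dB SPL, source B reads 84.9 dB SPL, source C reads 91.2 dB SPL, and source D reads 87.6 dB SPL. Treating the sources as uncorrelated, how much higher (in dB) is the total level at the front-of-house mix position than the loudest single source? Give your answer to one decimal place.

4.3 dB

Uncorrelated sources add in intensity (power), not in dB.
L_total = 10·log₁₀(10^(91.2/10) + 10^(84.9/10) + 10^(91.2/10) + 10^(87.6/10)) = 95.47 dB SPL.
Excess over the loudest (91.2 dB): 95.47 − 91.2 = 4.3 dB.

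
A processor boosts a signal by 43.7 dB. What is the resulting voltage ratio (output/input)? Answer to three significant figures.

Voltage ratio = 10^(dB/20).
10^(43.7/20) = 10^(2.185) = 153.

153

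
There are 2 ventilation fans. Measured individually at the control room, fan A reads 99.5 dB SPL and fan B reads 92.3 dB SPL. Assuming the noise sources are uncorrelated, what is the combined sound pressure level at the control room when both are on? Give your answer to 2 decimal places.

100.26 dB SPL

Incoherent sources sum as intensities:
L_total = 10·log₁₀(10^(99.5/10) + 10^(92.3/10)) = 10·log₁₀(10611000000) = 100.26 dB SPL.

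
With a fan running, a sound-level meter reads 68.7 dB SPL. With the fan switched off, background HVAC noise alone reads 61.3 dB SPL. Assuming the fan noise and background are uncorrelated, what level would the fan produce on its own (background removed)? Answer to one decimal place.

67.8 dB SPL

Remove the background by subtracting linear intensities:
L_src = 10·log₁₀(10^(68.7/10) − 10^(61.3/10)) = 10·log₁₀(6064000) = 67.8 dB SPL.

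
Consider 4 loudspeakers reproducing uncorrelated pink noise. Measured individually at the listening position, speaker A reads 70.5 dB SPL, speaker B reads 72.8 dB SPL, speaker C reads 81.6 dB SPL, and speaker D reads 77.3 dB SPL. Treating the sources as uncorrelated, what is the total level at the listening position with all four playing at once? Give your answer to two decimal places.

83.59 dB SPL

Uncorrelated sources add in intensity (power), not in dB.
L_total = 10·log₁₀(10^(70.5/10) + 10^(72.8/10) + 10^(81.6/10) + 10^(77.3/10)) = 10·log₁₀(228500000) = 83.59 dB SPL.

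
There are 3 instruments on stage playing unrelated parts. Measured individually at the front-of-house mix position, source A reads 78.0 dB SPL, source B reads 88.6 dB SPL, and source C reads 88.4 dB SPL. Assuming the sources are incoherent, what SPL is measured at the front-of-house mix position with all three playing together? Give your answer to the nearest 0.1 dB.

Add the sources as powers (linear), then convert back to dB:
L_total = 10·log₁₀(10^(78.0/10) + 10^(88.6/10) + 10^(88.4/10)) = 10·log₁₀(1479000000) = 91.7 dB SPL.

91.7 dB SPL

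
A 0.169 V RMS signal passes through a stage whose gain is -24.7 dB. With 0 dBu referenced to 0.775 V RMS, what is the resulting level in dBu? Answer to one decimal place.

-37.9 dBu

Input level: 20·log₁₀(0.169/0.775) = -13.23 dBu.
Output: -13.23 − 24.7 = -37.9 dBu.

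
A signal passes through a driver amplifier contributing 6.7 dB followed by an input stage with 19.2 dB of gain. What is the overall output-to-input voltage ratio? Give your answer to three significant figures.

Net gain = 6.7 + 19.2 = 25.9 dB.
Voltage ratio = 10^(25.9/20) = 19.7.

19.7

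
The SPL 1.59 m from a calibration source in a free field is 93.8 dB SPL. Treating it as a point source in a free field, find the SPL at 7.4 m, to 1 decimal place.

For a point source in a free field, ΔL = −20·log₁₀(d₂/d₁).
ΔL = −20·log₁₀(7.4/1.59) = -13.36 dB, so L₂ = 93.8 + (-13.36) = 80.4 dB SPL.

80.4 dB SPL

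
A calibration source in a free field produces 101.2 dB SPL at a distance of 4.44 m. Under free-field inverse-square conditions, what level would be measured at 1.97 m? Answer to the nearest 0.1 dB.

108.3 dB SPL

Free-field point source: level drops by 20·log₁₀ of the distance ratio.
ΔL = −20·log₁₀(1.97/4.44) = 7.06 dB, so L₂ = 101.2 + (7.06) = 108.3 dB SPL.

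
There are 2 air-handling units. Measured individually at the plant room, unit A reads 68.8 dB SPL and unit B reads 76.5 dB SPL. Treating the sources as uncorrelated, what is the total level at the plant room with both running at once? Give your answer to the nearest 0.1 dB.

Add the sources as powers (linear), then convert back to dB:
L_total = 10·log₁₀(10^(68.8/10) + 10^(76.5/10)) = 10·log₁₀(52250000) = 77.2 dB SPL.

77.2 dB SPL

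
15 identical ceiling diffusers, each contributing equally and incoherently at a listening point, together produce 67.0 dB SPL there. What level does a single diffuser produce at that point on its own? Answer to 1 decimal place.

15 equal incoherent sources add 10·log₁₀(15) = 11.76 dB over one source.
L_one = 67.0 − 11.76 = 55.2 dB SPL.

55.2 dB SPL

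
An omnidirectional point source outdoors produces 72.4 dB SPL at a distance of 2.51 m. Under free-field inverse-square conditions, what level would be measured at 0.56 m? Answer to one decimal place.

85.4 dB SPL

Free-field point source: level drops by 20·log₁₀ of the distance ratio.
ΔL = −20·log₁₀(0.56/2.51) = 13.03 dB, so L₂ = 72.4 + (13.03) = 85.4 dB SPL.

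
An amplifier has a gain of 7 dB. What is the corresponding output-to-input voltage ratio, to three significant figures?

2.24

Voltage ratio = 10^(dB/20).
10^(7/20) = 10^(0.3500) = 2.24.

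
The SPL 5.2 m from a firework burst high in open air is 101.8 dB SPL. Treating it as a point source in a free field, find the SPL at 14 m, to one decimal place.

93.2 dB SPL

Free-field point source: level drops by 20·log₁₀ of the distance ratio.
ΔL = −20·log₁₀(14/5.2) = -8.60 dB, so L₂ = 101.8 + (-8.60) = 93.2 dB SPL.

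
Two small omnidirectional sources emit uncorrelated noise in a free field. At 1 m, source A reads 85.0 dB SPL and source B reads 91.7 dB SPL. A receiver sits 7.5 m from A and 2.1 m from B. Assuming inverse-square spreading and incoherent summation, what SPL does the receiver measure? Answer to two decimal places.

At the listener: L_A = 85.0 − 20·log₁₀(7.5) = 67.499 dB; L_B = 91.7 − 20·log₁₀(2.1) = 85.256 dB.
Combined: 10·log₁₀(10^(67.499/10)+10^(85.256/10)) = 85.33 dB SPL.

85.33 dB SPL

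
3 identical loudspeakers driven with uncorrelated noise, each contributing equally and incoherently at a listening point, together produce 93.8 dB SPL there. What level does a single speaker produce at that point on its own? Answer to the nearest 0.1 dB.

89.0 dB SPL

3 equal incoherent sources add 10·log₁₀(3) = 4.77 dB over one source.
L_one = 93.8 − 4.77 = 89.0 dB SPL.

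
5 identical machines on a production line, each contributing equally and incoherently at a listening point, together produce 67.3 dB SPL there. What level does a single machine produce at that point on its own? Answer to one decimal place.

60.3 dB SPL

5 equal incoherent sources add 10·log₁₀(5) = 6.99 dB over one source.
L_one = 67.3 − 6.99 = 60.3 dB SPL.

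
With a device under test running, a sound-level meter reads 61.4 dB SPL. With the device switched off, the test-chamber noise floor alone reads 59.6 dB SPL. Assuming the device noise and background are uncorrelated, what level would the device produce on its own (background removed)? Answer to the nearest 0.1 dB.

56.7 dB SPL

Background correction is a power subtraction:
L_src = 10·log₁₀(10^(61.4/10) − 10^(59.6/10)) = 10·log₁₀(468400) = 56.7 dB SPL.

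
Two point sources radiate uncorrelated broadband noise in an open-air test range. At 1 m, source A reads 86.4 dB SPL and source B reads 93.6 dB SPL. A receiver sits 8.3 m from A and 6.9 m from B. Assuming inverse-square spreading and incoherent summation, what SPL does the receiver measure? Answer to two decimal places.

77.36 dB SPL

At the listener: L_A = 86.4 − 20·log₁₀(8.3) = 68.018 dB; L_B = 93.6 − 20·log₁₀(6.9) = 76.823 dB.
Combined: 10·log₁₀(10^(68.018/10)+10^(76.823/10)) = 77.36 dB SPL.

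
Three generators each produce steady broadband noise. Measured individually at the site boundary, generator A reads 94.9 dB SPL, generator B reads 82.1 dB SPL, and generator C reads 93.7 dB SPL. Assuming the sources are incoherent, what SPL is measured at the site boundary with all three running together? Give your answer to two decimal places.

97.48 dB SPL

Add the sources as powers (linear), then convert back to dB:
L_total = 10·log₁₀(10^(94.9/10) + 10^(82.1/10) + 10^(93.7/10)) = 10·log₁₀(5597000000) = 97.48 dB SPL.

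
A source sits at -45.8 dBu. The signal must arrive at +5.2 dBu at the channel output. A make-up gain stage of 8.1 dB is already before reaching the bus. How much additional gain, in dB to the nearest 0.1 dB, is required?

The required make-up gain is the shortfall in the dB sum.
G = +5.2 − (-45.8) − 8.1 = 42.9 dB.

42.9 dB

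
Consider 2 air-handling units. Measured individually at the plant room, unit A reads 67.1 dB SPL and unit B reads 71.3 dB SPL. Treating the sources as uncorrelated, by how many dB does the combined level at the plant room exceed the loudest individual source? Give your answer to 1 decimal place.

1.4 dB

Incoherent sources sum as intensities:
L_total = 10·log₁₀(10^(67.1/10) + 10^(71.3/10)) = 72.70 dB SPL.
Excess over the loudest (71.3 dB): 72.70 − 71.3 = 1.4 dB.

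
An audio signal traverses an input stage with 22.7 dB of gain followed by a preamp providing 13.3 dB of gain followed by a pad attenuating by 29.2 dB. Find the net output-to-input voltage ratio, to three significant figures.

Net gain = 22.7 + 13.3 + (−29.2) = 6.8 dB.
Voltage ratio = 10^(6.8/20) = 2.19.

2.19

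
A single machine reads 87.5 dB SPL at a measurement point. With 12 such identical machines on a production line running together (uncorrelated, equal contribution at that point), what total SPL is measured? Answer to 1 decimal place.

98.3 dB SPL

12 equal incoherent sources raise the level by 10·log₁₀(12) = 10.79 dB.
L_total = 87.5 + 10.79 = 98.3 dB SPL.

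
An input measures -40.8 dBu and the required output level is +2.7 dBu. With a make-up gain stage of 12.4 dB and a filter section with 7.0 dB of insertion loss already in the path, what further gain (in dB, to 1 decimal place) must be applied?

38.1 dB

The required make-up gain is the shortfall in the dB sum.
G = +2.7 − (-40.8) − 12.4 + 7.0 = 38.1 dB.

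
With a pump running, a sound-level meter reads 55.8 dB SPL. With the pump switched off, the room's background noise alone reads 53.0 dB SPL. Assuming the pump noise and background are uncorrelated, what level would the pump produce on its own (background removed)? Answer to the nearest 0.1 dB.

Remove the background by subtracting linear intensities:
L_src = 10·log₁₀(10^(55.8/10) − 10^(53.0/10)) = 10·log₁₀(180700) = 52.6 dB SPL.

52.6 dB SPL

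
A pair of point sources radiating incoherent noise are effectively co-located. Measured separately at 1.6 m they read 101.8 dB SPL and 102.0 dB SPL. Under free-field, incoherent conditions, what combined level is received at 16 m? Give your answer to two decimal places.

Combined at 1.6 m: 10·log₁₀(10^(101.8/10)+10^(102.0/10)) = 104.911 dB SPL.
Then apply −20·log₁₀(16/1.6) = -20.000 dB → 84.91 dB SPL.

84.91 dB SPL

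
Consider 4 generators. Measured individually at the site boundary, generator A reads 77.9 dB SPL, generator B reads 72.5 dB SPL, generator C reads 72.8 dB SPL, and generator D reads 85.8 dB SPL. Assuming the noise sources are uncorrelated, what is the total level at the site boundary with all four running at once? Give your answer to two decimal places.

Uncorrelated sources add in intensity (power), not in dB.
L_total = 10·log₁₀(10^(77.9/10) + 10^(72.5/10) + 10^(72.8/10) + 10^(85.8/10)) = 10·log₁₀(478700000) = 86.80 dB SPL.

86.80 dB SPL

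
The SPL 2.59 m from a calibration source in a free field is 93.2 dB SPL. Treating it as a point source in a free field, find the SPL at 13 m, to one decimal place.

79.2 dB SPL

For a point source in a free field, ΔL = −20·log₁₀(d₂/d₁).
ΔL = −20·log₁₀(13/2.59) = -14.01 dB, so L₂ = 93.2 + (-14.01) = 79.2 dB SPL.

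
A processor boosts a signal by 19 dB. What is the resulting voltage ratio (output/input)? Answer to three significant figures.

8.91

Voltage ratio = 10^(dB/20).
10^(19/20) = 10^(0.9500) = 8.91.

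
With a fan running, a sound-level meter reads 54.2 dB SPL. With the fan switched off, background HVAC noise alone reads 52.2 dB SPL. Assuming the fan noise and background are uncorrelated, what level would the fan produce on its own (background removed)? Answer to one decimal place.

Background correction is a power subtraction:
L_src = 10·log₁₀(10^(54.2/10) − 10^(52.2/10)) = 10·log₁₀(97070) = 49.9 dB SPL.

49.9 dB SPL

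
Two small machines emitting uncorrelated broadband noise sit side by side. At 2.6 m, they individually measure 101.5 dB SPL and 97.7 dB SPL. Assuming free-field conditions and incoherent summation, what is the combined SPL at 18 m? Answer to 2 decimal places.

86.21 dB SPL

Combined at 2.6 m: 10·log₁₀(10^(101.5/10)+10^(97.7/10)) = 103.013 dB SPL.
Then apply −20·log₁₀(18/2.6) = -16.806 dB → 86.21 dB SPL.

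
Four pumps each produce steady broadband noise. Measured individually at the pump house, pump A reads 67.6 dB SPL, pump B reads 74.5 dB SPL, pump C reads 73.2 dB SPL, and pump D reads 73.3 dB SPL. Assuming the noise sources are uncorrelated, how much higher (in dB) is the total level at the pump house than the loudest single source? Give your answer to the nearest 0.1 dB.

4.3 dB

Uncorrelated sources add in intensity (power), not in dB.
L_total = 10·log₁₀(10^(67.6/10) + 10^(74.5/10) + 10^(73.2/10) + 10^(73.3/10)) = 78.82 dB SPL.
Excess over the loudest (74.5 dB): 78.82 − 74.5 = 4.3 dB.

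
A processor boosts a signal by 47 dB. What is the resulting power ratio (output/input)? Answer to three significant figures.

Power ratio = 10^(dB/10).
10^(47/10) = 10^(4.700) = 50100.

50100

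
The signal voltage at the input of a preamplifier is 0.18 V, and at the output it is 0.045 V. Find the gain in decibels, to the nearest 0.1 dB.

-12.0 dB

Voltage ratio → dB uses the 20·log₁₀ form:
20·log₁₀(0.045/0.18) = 20·log₁₀(0.2500) = -12.0 dB.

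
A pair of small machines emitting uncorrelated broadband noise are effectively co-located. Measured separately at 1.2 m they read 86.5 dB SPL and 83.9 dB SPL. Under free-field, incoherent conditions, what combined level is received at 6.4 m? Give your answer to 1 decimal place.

Combined at 1.2 m: 10·log₁₀(10^(86.5/10)+10^(83.9/10)) = 88.40 dB SPL.
Then apply −20·log₁₀(6.4/1.2) = -14.54 dB → 73.9 dB SPL.

73.9 dB SPL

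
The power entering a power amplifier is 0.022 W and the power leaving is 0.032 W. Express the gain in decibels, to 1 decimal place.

Power ratio → dB uses the 10·log₁₀ form:
10·log₁₀(0.032/0.022) = 10·log₁₀(1.455) = 1.6 dB.

1.6 dB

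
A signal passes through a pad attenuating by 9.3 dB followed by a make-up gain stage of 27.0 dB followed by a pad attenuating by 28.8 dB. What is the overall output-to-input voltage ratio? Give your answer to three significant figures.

0.279

Net gain = (−9.3) + 27.0 + (−28.8) = -11.1 dB.
Voltage ratio = 10^(-11.1/20) = 0.279.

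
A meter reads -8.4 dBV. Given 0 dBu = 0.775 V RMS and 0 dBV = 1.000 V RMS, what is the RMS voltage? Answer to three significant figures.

V = 1.000 V × 10^(-8.4/20).
= 1.000 × 0.3802 = 0.380 V.

0.380 V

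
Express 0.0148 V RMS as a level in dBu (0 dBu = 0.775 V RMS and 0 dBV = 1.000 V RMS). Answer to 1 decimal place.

dBu = 20·log₁₀(V / 0.775 V).
20·log₁₀(0.0148/0.775) = -34.4 dBu.

-34.4 dBu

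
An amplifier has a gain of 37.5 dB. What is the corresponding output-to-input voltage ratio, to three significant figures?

Voltage ratio = 10^(dB/20).
10^(37.5/20) = 10^(1.875) = 75.0.

75.0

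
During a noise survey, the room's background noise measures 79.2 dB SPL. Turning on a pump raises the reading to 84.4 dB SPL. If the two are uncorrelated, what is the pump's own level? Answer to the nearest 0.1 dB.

Subtract intensities: L_src = 10·log₁₀(10^(L_total/10) − 10^(L_bg/10)).
L_src = 10·log₁₀(10^(84.4/10) − 10^(79.2/10)) = 10·log₁₀(192200000) = 82.8 dB SPL.

82.8 dB SPL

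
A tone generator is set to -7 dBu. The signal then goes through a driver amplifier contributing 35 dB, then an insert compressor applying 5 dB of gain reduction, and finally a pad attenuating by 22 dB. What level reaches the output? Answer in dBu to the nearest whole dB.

Gain stages sum in dB:
-7 + 35 − 5 − 22 = +1 dBu.

+1 dBu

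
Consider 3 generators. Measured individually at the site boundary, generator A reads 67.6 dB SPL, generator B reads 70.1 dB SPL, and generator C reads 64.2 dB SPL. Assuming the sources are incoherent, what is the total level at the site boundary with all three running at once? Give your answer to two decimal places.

72.70 dB SPL

Add the sources as powers (linear), then convert back to dB:
L_total = 10·log₁₀(10^(67.6/10) + 10^(70.1/10) + 10^(64.2/10)) = 10·log₁₀(18620000) = 72.70 dB SPL.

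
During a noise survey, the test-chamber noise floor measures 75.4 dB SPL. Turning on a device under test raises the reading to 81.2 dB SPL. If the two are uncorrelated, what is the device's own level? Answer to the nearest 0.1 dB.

Remove the background by subtracting linear intensities:
L_src = 10·log₁₀(10^(81.2/10) − 10^(75.4/10)) = 10·log₁₀(97150000) = 79.9 dB SPL.

79.9 dB SPL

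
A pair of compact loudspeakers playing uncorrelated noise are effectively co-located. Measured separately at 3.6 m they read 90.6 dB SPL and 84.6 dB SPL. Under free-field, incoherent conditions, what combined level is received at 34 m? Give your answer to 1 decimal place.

72.1 dB SPL

Combined at 3.6 m: 10·log₁₀(10^(90.6/10)+10^(84.6/10)) = 91.57 dB SPL.
Then apply −20·log₁₀(34/3.6) = -19.50 dB → 72.1 dB SPL.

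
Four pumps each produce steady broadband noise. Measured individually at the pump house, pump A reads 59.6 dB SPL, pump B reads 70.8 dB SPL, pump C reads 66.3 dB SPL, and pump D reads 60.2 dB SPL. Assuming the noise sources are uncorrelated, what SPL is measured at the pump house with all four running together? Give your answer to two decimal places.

72.61 dB SPL

Add the sources as powers (linear), then convert back to dB:
L_total = 10·log₁₀(10^(59.6/10) + 10^(70.8/10) + 10^(66.3/10) + 10^(60.2/10)) = 10·log₁₀(18250000) = 72.61 dB SPL.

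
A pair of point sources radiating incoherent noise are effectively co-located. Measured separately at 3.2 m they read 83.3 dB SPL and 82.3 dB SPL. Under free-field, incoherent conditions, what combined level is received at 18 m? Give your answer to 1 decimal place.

Combined at 3.2 m: 10·log₁₀(10^(83.3/10)+10^(82.3/10)) = 85.84 dB SPL.
Then apply −20·log₁₀(18/3.2) = -15.00 dB → 70.8 dB SPL.

70.8 dB SPL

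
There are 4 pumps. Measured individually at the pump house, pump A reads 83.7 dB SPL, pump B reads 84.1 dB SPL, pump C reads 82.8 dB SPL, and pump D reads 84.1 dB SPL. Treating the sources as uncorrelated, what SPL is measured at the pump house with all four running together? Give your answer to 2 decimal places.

Add the sources as powers (linear), then convert back to dB:
L_total = 10·log₁₀(10^(83.7/10) + 10^(84.1/10) + 10^(82.8/10) + 10^(84.1/10)) = 10·log₁₀(939000000) = 89.73 dB SPL.

89.73 dB SPL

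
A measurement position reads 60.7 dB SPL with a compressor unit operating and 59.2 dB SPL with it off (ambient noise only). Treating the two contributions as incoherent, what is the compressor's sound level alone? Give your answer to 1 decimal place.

55.4 dB SPL

Background correction is a power subtraction:
L_src = 10·log₁₀(10^(60.7/10) − 10^(59.2/10)) = 10·log₁₀(343100) = 55.4 dB SPL.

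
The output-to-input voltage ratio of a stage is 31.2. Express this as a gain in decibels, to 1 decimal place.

29.9 dB

Voltage is an amplitude quantity, so gain = 20·log₁₀(V_out/V_in).
20·log₁₀(31.2) = 29.9 dB.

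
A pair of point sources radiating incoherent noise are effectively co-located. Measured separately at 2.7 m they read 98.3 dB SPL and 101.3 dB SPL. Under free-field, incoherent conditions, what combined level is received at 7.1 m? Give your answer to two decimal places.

Combined at 2.7 m: 10·log₁₀(10^(98.3/10)+10^(101.3/10)) = 103.064 dB SPL.
Then apply −20·log₁₀(7.1/2.7) = -8.398 dB → 94.67 dB SPL.

94.67 dB SPL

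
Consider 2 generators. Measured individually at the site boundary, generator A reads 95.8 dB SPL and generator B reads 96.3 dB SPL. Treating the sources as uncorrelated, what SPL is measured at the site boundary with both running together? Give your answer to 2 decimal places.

99.07 dB SPL

Add the sources as powers (linear), then convert back to dB:
L_total = 10·log₁₀(10^(95.8/10) + 10^(96.3/10)) = 10·log₁₀(8068000000) = 99.07 dB SPL.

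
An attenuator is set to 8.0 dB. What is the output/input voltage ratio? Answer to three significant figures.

0.398

Voltage ratio = 10^(dB/20).
10^(-8.0/20) = 10^(-0.4000) = 0.398.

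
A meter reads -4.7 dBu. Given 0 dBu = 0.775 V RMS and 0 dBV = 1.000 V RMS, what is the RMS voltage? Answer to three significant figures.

0.451 V

V = 0.775 V × 10^(-4.7/20).
= 0.775 × 0.5821 = 0.451 V.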